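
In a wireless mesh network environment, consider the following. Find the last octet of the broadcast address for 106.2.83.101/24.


Given: IP = 106.2.83.101, prefix = /24
Host bits = 32 - 24 = 8
Network last octet = 101 AND mask = 0
Host part size = 2^8 - 1 = 255
Broadcast last octet = 0 OR 255 = 255

255


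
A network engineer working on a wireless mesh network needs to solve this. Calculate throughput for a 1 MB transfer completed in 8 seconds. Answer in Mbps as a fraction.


Given: file = 1 MB, time = 8 s
File in Mb = 1 * 8 = 8 Mb
Throughput = 8 / 8 Mbps
Throughput = 1 Mbps

1


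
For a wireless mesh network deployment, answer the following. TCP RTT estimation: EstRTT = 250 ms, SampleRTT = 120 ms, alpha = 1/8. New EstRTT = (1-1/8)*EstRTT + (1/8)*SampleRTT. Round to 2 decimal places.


Given: EstRTT = 250 ms, SampleRTT = 120 ms, alpha = 1/8
New EstRTT = (1 - alpha) * EstRTT + alpha * SampleRTT
(7/8) * 250 = 218.75
(1/8) * 120 = 15
New EstRTT = 218.75 + 15 = 233.75 ms -> 233.75 ms (2 dp)

233.75


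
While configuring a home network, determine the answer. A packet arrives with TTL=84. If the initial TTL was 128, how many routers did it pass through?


Given: initial TTL = 128, received TTL = 84
Hops = initial TTL - received TTL
Hops = 128 - 84 = 44

44


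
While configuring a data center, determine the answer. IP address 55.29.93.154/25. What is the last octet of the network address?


Given: IP = 55.29.93.154, prefix = /25
Subnet mask = 255.255.255.128
Last octet of IP: 154
Last octet of mask: 128
Network last octet = 154 AND 128 = 128

128


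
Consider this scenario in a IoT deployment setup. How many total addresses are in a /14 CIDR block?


Given: CIDR prefix /14
Host bits = 32 - 14 = 18
Total addresses = 2^18 = 262144

262144


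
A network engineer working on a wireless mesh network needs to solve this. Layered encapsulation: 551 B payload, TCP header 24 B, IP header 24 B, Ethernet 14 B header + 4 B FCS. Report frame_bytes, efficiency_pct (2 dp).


TCP segment = 551 + 24 = 575 B
IP packet = 575 + 24 = 599 B
Ethernet frame = 599 + 14 + 4 = 617 B
Efficiency = app / frame = 551 / 617 = 0.893031 = 89.3031% -> 89.30% (2 dp)

617, 89.30


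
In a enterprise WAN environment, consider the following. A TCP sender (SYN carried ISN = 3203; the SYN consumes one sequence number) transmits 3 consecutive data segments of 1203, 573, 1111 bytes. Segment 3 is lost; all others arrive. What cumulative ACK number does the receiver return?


SYN uses sequence number 3203; first data byte = ISN + 1 = 3204.
Segment 1: SEQ = 3204, len = 1203 B, covers [3204, 4406]
Segment 2: SEQ = 4407, len = 573 B, covers [4407, 4979]
Segment 3: SEQ = 4980, len = 1111 B, covers [4980, 6090] [LOST]
In-order data received: bytes [3204, 4979] (segments 1..2).
Segment 3 missing -> gap begins at byte 4980.
Cumulative ACK = next expected in-order byte = 3204 + 1203 + 573 = 4980

4980


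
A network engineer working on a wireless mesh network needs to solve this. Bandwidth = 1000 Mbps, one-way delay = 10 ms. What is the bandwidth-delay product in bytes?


Given: bandwidth = 1000 Mbps, delay = 10 ms
BDP in bits = 1000 * 10^6 * 10 / 1000
BDP in bits = 10000000
BDP in bytes = 10000000 / 8 = 1250000

1250000


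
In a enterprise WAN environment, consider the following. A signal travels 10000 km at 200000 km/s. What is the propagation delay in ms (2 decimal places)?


Given: distance = 10000 km, speed = 200000 km/s
Delay = distance / speed = 10000 / 200000 seconds
Delay in ms = 10000 * 1000 / 200000
Delay = 50.0000 ms
Rounded to 2 dp = 50.00 ms

50.00


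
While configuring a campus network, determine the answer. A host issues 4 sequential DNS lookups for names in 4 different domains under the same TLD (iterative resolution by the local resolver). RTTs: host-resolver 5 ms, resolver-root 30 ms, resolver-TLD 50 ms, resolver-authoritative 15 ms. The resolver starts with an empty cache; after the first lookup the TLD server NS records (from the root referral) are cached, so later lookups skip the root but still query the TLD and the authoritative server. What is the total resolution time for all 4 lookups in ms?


Lookup 1 (cold cache): local + root + TLD + auth = 5 + 30 + 50 + 15 = 100 ms
Lookups 2..4 (TLD NS cached -> skip root; new domain -> still ask TLD and auth): local + TLD + auth = 5 + 50 + 15 = 70 ms each
Remaining 3 lookups: 3 * 70 = 210 ms
Total = 100 + 210 = 310 ms

310


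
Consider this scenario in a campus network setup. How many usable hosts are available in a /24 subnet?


Given: subnet mask /24
Host bits = 32 - 24 = 8
Total addresses = 2^8 = 256
Usable hosts = 256 - 2 (network + broadcast) = 254

254


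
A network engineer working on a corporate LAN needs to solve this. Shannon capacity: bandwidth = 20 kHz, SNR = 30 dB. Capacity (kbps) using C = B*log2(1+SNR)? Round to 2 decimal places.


Given: B = 20 kHz, SNR = 30 dB
SNR linear = 10^(30/10) = 1000
1 + SNR = 1001
log2(1001) = 9.9672262588
C = 20 * 1000 * 9.9672262588 = 199344.5252 bps
C = 199.344525 kbps -> 199.34 kbps (2 dp)

199.34


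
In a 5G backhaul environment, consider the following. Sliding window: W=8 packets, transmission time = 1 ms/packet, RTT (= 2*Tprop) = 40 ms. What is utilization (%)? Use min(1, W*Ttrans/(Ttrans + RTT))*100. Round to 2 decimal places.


Given: W = 8, Ttrans = 1 ms, RTT = 40 ms (= 2 * Tprop, Tprop = 20 ms)
Cycle time = Ttrans + RTT = 1 + 40 = 41 ms (first packet sent until its ACK returns)
W * Ttrans = 8 * 1 = 8 ms of sending per cycle
W * Ttrans / (Ttrans + RTT) = 8 / 41 = 0.195122
U = min(1, 0.195122) = 0.195122
U% = 19.51%

19.51


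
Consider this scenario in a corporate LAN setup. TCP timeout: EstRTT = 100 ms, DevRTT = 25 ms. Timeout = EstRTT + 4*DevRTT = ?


Given: EstRTT = 100 ms, DevRTT = 25 ms
Timeout = EstRTT + 4 * DevRTT
4 * DevRTT = 4 * 25 = 100
Timeout = 100 + 100 = 200 ms

200


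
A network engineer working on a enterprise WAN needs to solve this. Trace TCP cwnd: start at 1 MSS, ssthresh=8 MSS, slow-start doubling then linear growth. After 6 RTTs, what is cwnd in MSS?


RTT 0: cwnd = 1 MSS (initial)
RTT 1: cwnd = 2 MSS (slow start, doubled)
RTT 2: cwnd = 4 MSS (slow start, doubled)
RTT 3: cwnd = 8 MSS (slow start, doubled)
RTT 4: cwnd = 9 MSS (congestion avoidance, +1)
RTT 5: cwnd = 10 MSS (congestion avoidance, +1)
RTT 6: cwnd = 11 MSS (congestion avoidance, +1)

11


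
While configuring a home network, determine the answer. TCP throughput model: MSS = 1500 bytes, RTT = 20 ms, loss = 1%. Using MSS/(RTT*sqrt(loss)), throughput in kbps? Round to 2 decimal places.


Given: MSS = 1500 bytes, RTT = 20 ms, loss = 1%
RTT in seconds = 20 / 1000 = 0.02
Loss rate = 1% = 0.01
sqrt(loss) = sqrt(0.01) = 0.1
Throughput (bytes/s) = 1500 / (0.02 * 0.1) = 750000.0000
Throughput (kbps) = 750000.0000 * 8 / 1000 = 6000.000000 -> 6000.00 kbps (2 dp)

6000.00


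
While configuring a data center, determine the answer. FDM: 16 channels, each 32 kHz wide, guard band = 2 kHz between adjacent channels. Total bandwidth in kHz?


Given: 16 channels, 32 kHz each, guard = 2 kHz
Channel bandwidth = 16 * 32 = 512 kHz
Guard bands = 15 gaps * 2 kHz = 30 kHz
Total = 512 + 30 = 542 kHz

542


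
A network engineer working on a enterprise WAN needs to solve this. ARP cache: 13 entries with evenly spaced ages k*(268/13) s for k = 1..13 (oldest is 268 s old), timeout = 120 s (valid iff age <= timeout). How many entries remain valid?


Ages are k * 268/13 s for k = 1..13 (spacing = 20.6154 s).
Entry k is valid iff k * 268/13 <= 120 iff k <= 13 * 120 / 268 = 5.8209
n_valid = floor(5.8209) = 5
(n_stale = 13 - 5 = 8)

5


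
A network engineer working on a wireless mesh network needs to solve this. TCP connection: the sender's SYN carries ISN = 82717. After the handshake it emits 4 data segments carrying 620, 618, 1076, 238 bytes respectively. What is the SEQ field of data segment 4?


The SYN occupies sequence number ISN = 82717, so the first data byte is ISN + 1 = 82718.
SEQ of data segment i = (ISN + 1) + sum of payload sizes of segments 1..i-1.
Segment 1: SEQ = 82718, payload = 620 bytes
Segment 2: SEQ = 83338, payload = 618 bytes
Segment 3: SEQ = 83956, payload = 1076 bytes
Segment 4: SEQ = 85032, payload = 238 bytes
SEQ of segment 4 = 82718 + 620 + 618 + 1076 = 85032

85032


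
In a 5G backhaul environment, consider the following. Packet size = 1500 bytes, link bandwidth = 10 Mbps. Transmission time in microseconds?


Given: packet = 1500 bytes, bandwidth = 10 Mbps
Packet in bits = 1500 * 8 = 12000 bits
Bandwidth = 10 * 10^6 = 10000000 bps
Time = 12000 / 10000000 seconds
Time in us = 12000 * 10^6 / 10000000 = 1200

1200


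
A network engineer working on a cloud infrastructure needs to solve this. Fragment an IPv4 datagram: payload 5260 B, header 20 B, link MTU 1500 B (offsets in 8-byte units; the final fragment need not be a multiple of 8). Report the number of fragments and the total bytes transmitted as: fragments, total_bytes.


Max data per non-final fragment = floor((MTU - header)/8)*8 = floor((1500 - 20)/8)*8 = floor(1480/8)*8 = 1480 B
Final fragment needs no 8-byte alignment: it can carry up to MTU - header = 1480 B
Non-final fragments needed = ceil((payload - 1480) / 1480) = ceil(3780/1480) = ceil(2.5541) = 3
Number of fragments = 3 + 1 = 4
Fragment sizes (data): 3 * 1480 B + 820 B (last, 820 <= 1480 OK)
Total bytes sent = payload + n_frags * header = 5260 + 4*20 = 5260 + 80 = 5340 B

4, 5340


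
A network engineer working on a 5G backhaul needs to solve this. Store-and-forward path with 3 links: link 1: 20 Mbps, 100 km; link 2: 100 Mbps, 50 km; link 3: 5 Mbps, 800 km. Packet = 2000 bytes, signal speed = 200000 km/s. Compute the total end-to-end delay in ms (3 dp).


Packet = 2000 bytes = 16000 bits. Store-and-forward: sum (t_trans + t_prop) per link.
Link 1: t_trans = 16000/(20*10^6) s = 0.8000 ms; t_prop = 100/200000 s = 0.5000 ms; subtotal = 1.3000 ms
Link 2: t_trans = 16000/(100*10^6) s = 0.1600 ms; t_prop = 50/200000 s = 0.2500 ms; subtotal = 0.4100 ms
Link 3: t_trans = 16000/(5*10^6) s = 3.2000 ms; t_prop = 800/200000 s = 4.0000 ms; subtotal = 7.2000 ms
End-to-end = 1.3000 + 0.4100 + 7.2000 = 8.9100 ms -> 8.910 ms (3 dp)

8.910


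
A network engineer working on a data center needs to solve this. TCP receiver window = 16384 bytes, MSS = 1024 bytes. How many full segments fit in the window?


Given: RWND = 16384 bytes, MSS = 1024 bytes
Full segments = floor(RWND / MSS)
Full segments = floor(16384 / 1024)
Full segments = floor(16.0) = 16

16


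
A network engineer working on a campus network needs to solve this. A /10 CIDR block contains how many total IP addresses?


Given: CIDR prefix /10
Host bits = 32 - 10 = 22
Total addresses = 2^22 = 4194304

4194304


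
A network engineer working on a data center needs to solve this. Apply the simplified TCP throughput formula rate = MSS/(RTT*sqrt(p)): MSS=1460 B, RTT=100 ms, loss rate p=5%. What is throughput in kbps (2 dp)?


Given: MSS = 1460 bytes, RTT = 100 ms, loss = 5%
RTT in seconds = 100 / 1000 = 0.1
Loss rate = 5% = 0.05
sqrt(loss) = sqrt(0.05) = 0.223606797750
Throughput (bytes/s) = 1460 / (0.1 * 0.223606797750) = 65293.1849
Throughput (kbps) = 65293.1849 * 8 / 1000 = 522.345480 -> 522.35 kbps (2 dp)

522.35


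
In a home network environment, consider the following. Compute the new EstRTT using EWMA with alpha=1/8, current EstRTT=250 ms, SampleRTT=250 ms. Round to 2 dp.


Given: EstRTT = 250 ms, SampleRTT = 250 ms, alpha = 1/8
New EstRTT = (1 - alpha) * EstRTT + alpha * SampleRTT
(7/8) * 250 = 218.75
(1/8) * 250 = 31.25
New EstRTT = 218.75 + 31.25 = 250 ms -> 250.00 ms (2 dp)

250.00


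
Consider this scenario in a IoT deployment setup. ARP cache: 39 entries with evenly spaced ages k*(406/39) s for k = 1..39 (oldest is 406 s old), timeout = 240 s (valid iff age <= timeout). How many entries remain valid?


Ages are k * 406/39 s for k = 1..39 (spacing = 10.4103 s).
Entry k is valid iff k * 406/39 <= 240 iff k <= 39 * 240 / 406 = 23.0542
n_valid = floor(23.0542) = 23
(n_stale = 39 - 23 = 16)

23


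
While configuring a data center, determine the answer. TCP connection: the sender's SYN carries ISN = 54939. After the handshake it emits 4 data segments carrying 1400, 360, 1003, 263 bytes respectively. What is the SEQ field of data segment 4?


The SYN occupies sequence number ISN = 54939, so the first data byte is ISN + 1 = 54940.
SEQ of data segment i = (ISN + 1) + sum of payload sizes of segments 1..i-1.
Segment 1: SEQ = 54940, payload = 1400 bytes
Segment 2: SEQ = 56340, payload = 360 bytes
Segment 3: SEQ = 56700, payload = 1003 bytes
Segment 4: SEQ = 57703, payload = 263 bytes
SEQ of segment 4 = 54940 + 1400 + 360 + 1003 = 57703

57703


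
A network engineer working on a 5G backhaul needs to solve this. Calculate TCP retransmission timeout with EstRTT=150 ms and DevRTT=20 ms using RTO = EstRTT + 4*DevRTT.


Given: EstRTT = 150 ms, DevRTT = 20 ms
Timeout = EstRTT + 4 * DevRTT
4 * DevRTT = 4 * 20 = 80
Timeout = 150 + 80 = 230 ms

230


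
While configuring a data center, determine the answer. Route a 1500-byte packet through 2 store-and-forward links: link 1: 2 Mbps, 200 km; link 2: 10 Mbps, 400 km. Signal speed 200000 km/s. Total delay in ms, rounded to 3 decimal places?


Packet = 1500 bytes = 12000 bits. Store-and-forward: sum (t_trans + t_prop) per link.
Link 1: t_trans = 12000/(2*10^6) s = 6.0000 ms; t_prop = 200/200000 s = 1.0000 ms; subtotal = 7.0000 ms
Link 2: t_trans = 12000/(10*10^6) s = 1.2000 ms; t_prop = 400/200000 s = 2.0000 ms; subtotal = 3.2000 ms
End-to-end = 7.0000 + 3.2000 = 10.2000 ms -> 10.200 ms (3 dp)

10.200


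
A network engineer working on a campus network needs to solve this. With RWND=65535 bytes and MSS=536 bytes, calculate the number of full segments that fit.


Given: RWND = 65535 bytes, MSS = 536 bytes
Full segments = floor(RWND / MSS)
Full segments = floor(65535 / 536)
Full segments = floor(122.2668) = 122

122


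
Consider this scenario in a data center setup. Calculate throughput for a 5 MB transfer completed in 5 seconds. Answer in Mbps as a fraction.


Given: file = 5 MB, time = 5 s
File in Mb = 5 * 8 = 40 Mb
Throughput = 40 / 5 Mbps
Throughput = 8 Mbps

8


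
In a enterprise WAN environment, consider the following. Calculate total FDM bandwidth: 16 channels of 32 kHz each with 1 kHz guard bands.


Given: 16 channels, 32 kHz each, guard = 1 kHz
Channel bandwidth = 16 * 32 = 512 kHz
Guard bands = 15 gaps * 1 kHz = 15 kHz
Total = 512 + 15 = 527 kHz

527


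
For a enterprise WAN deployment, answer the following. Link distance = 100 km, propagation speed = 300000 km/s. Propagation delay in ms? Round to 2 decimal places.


Given: distance = 100 km, speed = 300000 km/s
Delay = distance / speed = 100 / 300000 seconds
Delay in ms = 100 * 1000 / 300000
Delay = 0.3333 ms
Rounded to 2 dp = 0.33 ms

0.33


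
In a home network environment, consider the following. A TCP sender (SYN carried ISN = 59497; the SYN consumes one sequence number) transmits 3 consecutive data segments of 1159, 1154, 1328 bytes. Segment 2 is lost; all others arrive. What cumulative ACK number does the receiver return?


SYN uses sequence number 59497; first data byte = ISN + 1 = 59498.
Segment 1: SEQ = 59498, len = 1159 B, covers [59498, 60656]
Segment 2: SEQ = 60657, len = 1154 B, covers [60657, 61810] [LOST]
Segment 3: SEQ = 61811, len = 1328 B, covers [61811, 63138]
In-order data received: bytes [59498, 60656] (segments 1..1).
Segment 2 missing -> gap begins at byte 60657; later segments buffered out of order.
Cumulative ACK = next expected in-order byte = 59498 + 1159 = 60657

60657


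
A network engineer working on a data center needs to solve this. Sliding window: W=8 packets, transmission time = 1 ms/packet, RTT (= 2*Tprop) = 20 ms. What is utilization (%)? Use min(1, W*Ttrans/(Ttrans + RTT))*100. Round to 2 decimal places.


Given: W = 8, Ttrans = 1 ms, RTT = 20 ms (= 2 * Tprop, Tprop = 10 ms)
Cycle time = Ttrans + RTT = 1 + 20 = 21 ms (first packet sent until its ACK returns)
W * Ttrans = 8 * 1 = 8 ms of sending per cycle
W * Ttrans / (Ttrans + RTT) = 8 / 21 = 0.380952
U = min(1, 0.380952) = 0.380952
U% = 38.10%

38.10


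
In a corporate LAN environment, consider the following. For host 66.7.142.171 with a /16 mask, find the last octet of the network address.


Given: IP = 66.7.142.171, prefix = /16
Subnet mask = 255.255.0.0
Last octet of IP: 171
Last octet of mask: 0
Network last octet = 171 AND 0 = 0

0


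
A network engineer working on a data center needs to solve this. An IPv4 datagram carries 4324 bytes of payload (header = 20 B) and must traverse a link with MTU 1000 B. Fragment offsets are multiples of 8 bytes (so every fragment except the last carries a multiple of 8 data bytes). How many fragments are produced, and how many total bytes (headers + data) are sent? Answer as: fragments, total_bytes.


Max data per non-final fragment = floor((MTU - header)/8)*8 = floor((1000 - 20)/8)*8 = floor(980/8)*8 = 976 B
Final fragment needs no 8-byte alignment: it can carry up to MTU - header = 980 B
Non-final fragments needed = ceil((payload - 980) / 976) = ceil(3344/976) = ceil(3.4262) = 4
Number of fragments = 4 + 1 = 5
Fragment sizes (data): 4 * 976 B + 420 B (last, 420 <= 980 OK)
Total bytes sent = payload + n_frags * header = 4324 + 5*20 = 4324 + 100 = 4424 B

5, 4424


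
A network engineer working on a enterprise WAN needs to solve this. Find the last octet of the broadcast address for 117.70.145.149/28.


Given: IP = 117.70.145.149, prefix = /28
Host bits = 32 - 28 = 4
Network last octet = 149 AND mask = 144
Host part size = 2^4 - 1 = 15
Broadcast last octet = 144 OR 15 = 159

159


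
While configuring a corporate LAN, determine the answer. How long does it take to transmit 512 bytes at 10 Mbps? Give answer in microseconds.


Given: packet = 512 bytes, bandwidth = 10 Mbps
Packet in bits = 512 * 8 = 4096 bits
Bandwidth = 10 * 10^6 = 10000000 bps
Time = 4096 / 10000000 seconds
Time in us = 4096 * 10^6 / 10000000 = 409.6

409.6


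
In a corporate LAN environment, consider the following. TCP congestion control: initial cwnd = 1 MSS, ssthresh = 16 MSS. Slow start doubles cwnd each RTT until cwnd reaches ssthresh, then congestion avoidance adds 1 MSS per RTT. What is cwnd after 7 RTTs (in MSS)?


RTT 0: cwnd = 1 MSS (initial)
RTT 1: cwnd = 2 MSS (slow start, doubled)
RTT 2: cwnd = 4 MSS (slow start, doubled)
RTT 3: cwnd = 8 MSS (slow start, doubled)
RTT 4: cwnd = 16 MSS (slow start, doubled)
RTT 5: cwnd = 17 MSS (congestion avoidance, +1)
RTT 6: cwnd = 18 MSS (congestion avoidance, +1)
RTT 7: cwnd = 19 MSS (congestion avoidance, +1)

19


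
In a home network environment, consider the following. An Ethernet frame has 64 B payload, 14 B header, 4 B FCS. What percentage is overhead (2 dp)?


Given: payload = 64 B, header = 14 B, trailer = 4 B
Overhead bytes = header + trailer = 14 + 4 = 18
Total frame = payload + overhead = 64 + 18 = 82
Overhead % = 18 / 82 * 100 = 21.9512% -> 21.95% (2 dp)

21.95


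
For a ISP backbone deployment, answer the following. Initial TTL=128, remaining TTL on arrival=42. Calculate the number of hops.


Given: initial TTL = 128, received TTL = 42
Hops = initial TTL - received TTL
Hops = 128 - 42 = 86

86


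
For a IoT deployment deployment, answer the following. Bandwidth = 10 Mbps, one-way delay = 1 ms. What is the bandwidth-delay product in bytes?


Given: bandwidth = 10 Mbps, delay = 1 ms
BDP in bits = 10 * 10^6 * 1 / 1000
BDP in bits = 10000
BDP in bytes = 10000 / 8 = 1250

1250


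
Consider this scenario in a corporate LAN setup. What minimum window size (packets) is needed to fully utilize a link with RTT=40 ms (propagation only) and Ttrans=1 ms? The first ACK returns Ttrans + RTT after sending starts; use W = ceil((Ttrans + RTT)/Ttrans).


Given: Ttrans = 1 ms, RTT = 40 ms (= 2 * Tprop, Tprop = 20 ms)
Time until first ACK returns = Ttrans + RTT = 1 + 40 = 41 ms
Need W * Ttrans >= Ttrans + RTT  ->  W >= (Ttrans + RTT) / Ttrans
(Ttrans + RTT) / Ttrans = 41 / 1 = 41
W_min = ceil(41) = 41

41


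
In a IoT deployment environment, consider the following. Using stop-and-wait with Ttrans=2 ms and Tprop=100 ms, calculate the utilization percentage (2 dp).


Given: Ttrans = 2 ms, Tprop = 100 ms
RTT = 2 * Tprop = 2 * 100 = 200 ms
U = Ttrans / (Ttrans + RTT)
U = 2 / (2 + 200)
U = 2 / 202 = 0.009901
U% = 0.99%

0.99


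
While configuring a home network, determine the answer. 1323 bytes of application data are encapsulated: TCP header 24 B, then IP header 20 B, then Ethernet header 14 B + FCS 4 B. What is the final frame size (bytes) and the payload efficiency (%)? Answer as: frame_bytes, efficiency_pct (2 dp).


TCP segment = 1323 + 24 = 1347 B
IP packet = 1347 + 20 = 1367 B
Ethernet frame = 1367 + 14 + 4 = 1385 B
Efficiency = app / frame = 1323 / 1385 = 0.955235 = 95.5235% -> 95.52% (2 dp)

1385, 95.52


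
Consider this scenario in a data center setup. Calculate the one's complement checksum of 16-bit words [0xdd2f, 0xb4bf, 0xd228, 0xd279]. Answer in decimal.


Given words: [0xdd2f, 0xb4bf, 0xd228, 0xd279]
Step 1: Sum all words
Raw sum = 56623 + 46271 + 53800 + 53881 = 210575
Step 2: Fold carry: (13967 + 3) = 13970
One's complement = ~13970 & 0xFFFF = 51565

51565


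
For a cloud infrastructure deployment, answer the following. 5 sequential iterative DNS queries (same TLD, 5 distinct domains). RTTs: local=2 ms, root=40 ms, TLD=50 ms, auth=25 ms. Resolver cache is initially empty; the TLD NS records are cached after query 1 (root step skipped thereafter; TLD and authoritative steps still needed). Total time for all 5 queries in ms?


Lookup 1 (cold cache): local + root + TLD + auth = 2 + 40 + 50 + 25 = 117 ms
Lookups 2..5 (TLD NS cached -> skip root; new domain -> still ask TLD and auth): local + TLD + auth = 2 + 50 + 25 = 77 ms each
Remaining 4 lookups: 4 * 77 = 308 ms
Total = 117 + 308 = 425 ms

425


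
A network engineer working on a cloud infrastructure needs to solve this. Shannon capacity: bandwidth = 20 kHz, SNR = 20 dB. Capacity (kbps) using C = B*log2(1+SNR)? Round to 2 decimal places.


Given: B = 20 kHz, SNR = 20 dB
SNR linear = 10^(20/10) = 100
1 + SNR = 101
log2(101) = 6.6582114828
C = 20 * 1000 * 6.6582114828 = 133164.2297 bps
C = 133.164230 kbps -> 133.16 kbps (2 dp)

133.16


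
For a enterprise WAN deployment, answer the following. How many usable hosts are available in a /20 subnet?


Given: subnet mask /20
Host bits = 32 - 20 = 12
Total addresses = 2^12 = 4096
Usable hosts = 4096 - 2 (network + broadcast) = 4094

4094


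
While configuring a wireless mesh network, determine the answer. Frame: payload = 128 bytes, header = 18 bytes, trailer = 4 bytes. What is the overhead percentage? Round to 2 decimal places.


Given: payload = 128 B, header = 18 B, trailer = 4 B
Overhead bytes = header + trailer = 18 + 4 = 22
Total frame = payload + overhead = 128 + 22 = 150
Overhead % = 22 / 150 * 100 = 14.6667% -> 14.67% (2 dp)

14.67


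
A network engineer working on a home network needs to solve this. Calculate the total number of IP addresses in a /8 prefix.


Given: CIDR prefix /8
Host bits = 32 - 8 = 24
Total addresses = 2^24 = 16777216

16777216


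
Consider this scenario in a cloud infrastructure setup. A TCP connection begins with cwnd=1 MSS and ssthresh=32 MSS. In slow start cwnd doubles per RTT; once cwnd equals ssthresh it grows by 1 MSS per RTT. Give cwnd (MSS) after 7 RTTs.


RTT 0: cwnd = 1 MSS (initial)
RTT 1: cwnd = 2 MSS (slow start, doubled)
RTT 2: cwnd = 4 MSS (slow start, doubled)
RTT 3: cwnd = 8 MSS (slow start, doubled)
RTT 4: cwnd = 16 MSS (slow start, doubled)
RTT 5: cwnd = 32 MSS (slow start, doubled)
RTT 6: cwnd = 33 MSS (congestion avoidance, +1)
RTT 7: cwnd = 34 MSS (congestion avoidance, +1)

34


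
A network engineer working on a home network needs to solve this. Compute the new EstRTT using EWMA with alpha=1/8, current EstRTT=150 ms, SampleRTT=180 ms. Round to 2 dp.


Given: EstRTT = 150 ms, SampleRTT = 180 ms, alpha = 1/8
New EstRTT = (1 - alpha) * EstRTT + alpha * SampleRTT
(7/8) * 150 = 131.25
(1/8) * 180 = 22.5
New EstRTT = 131.25 + 22.5 = 153.75 ms -> 153.75 ms (2 dp)

153.75


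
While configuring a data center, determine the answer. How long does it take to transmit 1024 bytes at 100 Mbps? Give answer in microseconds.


Given: packet = 1024 bytes, bandwidth = 100 Mbps
Packet in bits = 1024 * 8 = 8192 bits
Bandwidth = 100 * 10^6 = 100000000 bps
Time = 8192 / 100000000 seconds
Time in us = 8192 * 10^6 / 100000000 = 81.92

81.92


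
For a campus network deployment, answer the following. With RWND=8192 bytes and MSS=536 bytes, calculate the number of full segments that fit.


Given: RWND = 8192 bytes, MSS = 536 bytes
Full segments = floor(RWND / MSS)
Full segments = floor(8192 / 536)
Full segments = floor(15.2836) = 15

15


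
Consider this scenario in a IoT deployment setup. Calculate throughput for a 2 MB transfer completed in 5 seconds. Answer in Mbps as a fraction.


Given: file = 2 MB, time = 5 s
File in Mb = 2 * 8 = 16 Mb
Throughput = 16 / 5 Mbps
Throughput = 16/5 Mbps

16/5


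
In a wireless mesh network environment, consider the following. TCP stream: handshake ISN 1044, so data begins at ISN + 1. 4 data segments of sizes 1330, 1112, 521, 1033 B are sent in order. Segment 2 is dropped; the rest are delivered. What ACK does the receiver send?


SYN uses sequence number 1044; first data byte = ISN + 1 = 1045.
Segment 1: SEQ = 1045, len = 1330 B, covers [1045, 2374]
Segment 2: SEQ = 2375, len = 1112 B, covers [2375, 3486] [LOST]
Segment 3: SEQ = 3487, len = 521 B, covers [3487, 4007]
Segment 4: SEQ = 4008, len = 1033 B, covers [4008, 5040]
In-order data received: bytes [1045, 2374] (segments 1..1).
Segment 2 missing -> gap begins at byte 2375; later segments buffered out of order.
Cumulative ACK = next expected in-order byte = 1045 + 1330 = 2375

2375


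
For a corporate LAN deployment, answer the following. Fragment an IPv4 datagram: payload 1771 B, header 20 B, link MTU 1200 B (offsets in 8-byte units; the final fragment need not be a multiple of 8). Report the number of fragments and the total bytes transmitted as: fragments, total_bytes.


Max data per non-final fragment = floor((MTU - header)/8)*8 = floor((1200 - 20)/8)*8 = floor(1180/8)*8 = 1176 B
Final fragment needs no 8-byte alignment: it can carry up to MTU - header = 1180 B
Non-final fragments needed = ceil((payload - 1180) / 1176) = ceil(591/1176) = ceil(0.5026) = 1
Number of fragments = 1 + 1 = 2
Fragment sizes (data): 1 * 1176 B + 595 B (last, 595 <= 1180 OK)
Total bytes sent = payload + n_frags * header = 1771 + 2*20 = 1771 + 40 = 1811 B

2, 1811


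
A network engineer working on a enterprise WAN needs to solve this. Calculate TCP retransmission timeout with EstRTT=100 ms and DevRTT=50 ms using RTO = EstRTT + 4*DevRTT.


Given: EstRTT = 100 ms, DevRTT = 50 ms
Timeout = EstRTT + 4 * DevRTT
4 * DevRTT = 4 * 50 = 200
Timeout = 100 + 200 = 300 ms

300


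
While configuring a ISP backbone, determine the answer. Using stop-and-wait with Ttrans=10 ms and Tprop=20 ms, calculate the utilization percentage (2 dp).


Given: Ttrans = 10 ms, Tprop = 20 ms
RTT = 2 * Tprop = 2 * 20 = 40 ms
U = Ttrans / (Ttrans + RTT)
U = 10 / (10 + 40)
U = 10 / 50 = 0.2
U% = 20.00%

20.00


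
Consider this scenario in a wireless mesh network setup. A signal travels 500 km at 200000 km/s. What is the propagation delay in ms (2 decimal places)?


Given: distance = 500 km, speed = 200000 km/s
Delay = distance / speed = 500 / 200000 seconds
Delay in ms = 500 * 1000 / 200000
Delay = 2.5000 ms
Rounded to 2 dp = 2.50 ms

2.50


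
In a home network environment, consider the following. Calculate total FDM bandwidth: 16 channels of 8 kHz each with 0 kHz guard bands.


Given: 16 channels, 8 kHz each, guard = 0 kHz
Channel bandwidth = 16 * 8 = 128 kHz
Guard bands = 15 gaps * 0 kHz = 0 kHz
Total = 128 + 0 = 128 kHz

128


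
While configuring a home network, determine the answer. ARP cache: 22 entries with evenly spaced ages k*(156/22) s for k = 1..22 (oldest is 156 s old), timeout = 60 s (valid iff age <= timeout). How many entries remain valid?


Ages are k * 156/22 s for k = 1..22 (spacing = 7.0909 s).
Entry k is valid iff k * 156/22 <= 60 iff k <= 22 * 60 / 156 = 8.4615
n_valid = floor(8.4615) = 8
(n_stale = 22 - 8 = 14)

8


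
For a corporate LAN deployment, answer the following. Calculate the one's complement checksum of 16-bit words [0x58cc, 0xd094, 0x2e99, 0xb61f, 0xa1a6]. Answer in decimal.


Given words: [0x58cc, 0xd094, 0x2e99, 0xb61f, 0xa1a6]
Step 1: Sum all words
Raw sum = 22732 + 53396 + 11929 + 46623 + 41382 = 176062
Step 2: Fold carry: (44990 + 2) = 44992
One's complement = ~44992 & 0xFFFF = 20543

20543


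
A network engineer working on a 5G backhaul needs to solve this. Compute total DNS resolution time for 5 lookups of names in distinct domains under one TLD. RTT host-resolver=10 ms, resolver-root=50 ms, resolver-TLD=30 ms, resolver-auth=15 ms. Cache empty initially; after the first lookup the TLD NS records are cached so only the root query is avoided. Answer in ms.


Lookup 1 (cold cache): local + root + TLD + auth = 10 + 50 + 30 + 15 = 105 ms
Lookups 2..5 (TLD NS cached -> skip root; new domain -> still ask TLD and auth): local + TLD + auth = 10 + 30 + 15 = 55 ms each
Remaining 4 lookups: 4 * 55 = 220 ms
Total = 105 + 220 = 325 ms

325


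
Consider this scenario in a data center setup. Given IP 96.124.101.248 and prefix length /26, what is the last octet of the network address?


Given: IP = 96.124.101.248, prefix = /26
Subnet mask = 255.255.255.192
Last octet of IP: 248
Last octet of mask: 192
Network last octet = 248 AND 192 = 192

192


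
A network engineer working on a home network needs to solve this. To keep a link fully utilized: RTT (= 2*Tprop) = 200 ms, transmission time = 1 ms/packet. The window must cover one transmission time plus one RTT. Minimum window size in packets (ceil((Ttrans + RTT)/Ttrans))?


Given: Ttrans = 1 ms, RTT = 200 ms (= 2 * Tprop, Tprop = 100 ms)
Time until first ACK returns = Ttrans + RTT = 1 + 200 = 201 ms
Need W * Ttrans >= Ttrans + RTT  ->  W >= (Ttrans + RTT) / Ttrans
(Ttrans + RTT) / Ttrans = 201 / 1 = 201
W_min = ceil(201) = 201

201


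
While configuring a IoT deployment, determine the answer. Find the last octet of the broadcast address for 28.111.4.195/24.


Given: IP = 28.111.4.195, prefix = /24
Host bits = 32 - 24 = 8
Network last octet = 195 AND mask = 0
Host part size = 2^8 - 1 = 255
Broadcast last octet = 0 OR 255 = 255

255


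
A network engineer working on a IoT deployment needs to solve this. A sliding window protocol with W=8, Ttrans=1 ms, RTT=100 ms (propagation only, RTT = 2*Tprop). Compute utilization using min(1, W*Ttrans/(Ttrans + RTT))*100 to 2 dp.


Given: W = 8, Ttrans = 1 ms, RTT = 100 ms (= 2 * Tprop, Tprop = 50 ms)
Cycle time = Ttrans + RTT = 1 + 100 = 101 ms (first packet sent until its ACK returns)
W * Ttrans = 8 * 1 = 8 ms of sending per cycle
W * Ttrans / (Ttrans + RTT) = 8 / 101 = 0.079208
U = min(1, 0.079208) = 0.079208
U% = 7.92%

7.92


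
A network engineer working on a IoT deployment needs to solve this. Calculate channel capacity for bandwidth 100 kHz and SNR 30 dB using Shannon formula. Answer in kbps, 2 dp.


Given: B = 100 kHz, SNR = 30 dB
SNR linear = 10^(30/10) = 1000
1 + SNR = 1001
log2(1001) = 9.9672262588
C = 100 * 1000 * 9.9672262588 = 996722.6259 bps
C = 996.722626 kbps -> 996.72 kbps (2 dp)

996.72


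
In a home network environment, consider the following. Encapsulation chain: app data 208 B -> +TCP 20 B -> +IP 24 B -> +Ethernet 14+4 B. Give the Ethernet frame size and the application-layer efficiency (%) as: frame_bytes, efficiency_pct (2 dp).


TCP segment = 208 + 20 = 228 B
IP packet = 228 + 24 = 252 B
Ethernet frame = 252 + 14 + 4 = 270 B
Efficiency = app / frame = 208 / 270 = 0.770370 = 77.0370% -> 77.04% (2 dp)

270, 77.04


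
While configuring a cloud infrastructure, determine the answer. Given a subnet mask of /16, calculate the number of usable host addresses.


Given: subnet mask /16
Host bits = 32 - 16 = 16
Total addresses = 2^16 = 65536
Usable hosts = 65536 - 2 (network + broadcast) = 65534

65534


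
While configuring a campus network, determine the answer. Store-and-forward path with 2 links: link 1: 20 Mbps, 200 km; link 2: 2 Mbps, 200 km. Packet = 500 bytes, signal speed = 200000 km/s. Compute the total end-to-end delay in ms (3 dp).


Packet = 500 bytes = 4000 bits. Store-and-forward: sum (t_trans + t_prop) per link.
Link 1: t_trans = 4000/(20*10^6) s = 0.2000 ms; t_prop = 200/200000 s = 1.0000 ms; subtotal = 1.2000 ms
Link 2: t_trans = 4000/(2*10^6) s = 2.0000 ms; t_prop = 200/200000 s = 1.0000 ms; subtotal = 3.0000 ms
End-to-end = 1.2000 + 3.0000 = 4.2000 ms -> 4.200 ms (3 dp)

4.200


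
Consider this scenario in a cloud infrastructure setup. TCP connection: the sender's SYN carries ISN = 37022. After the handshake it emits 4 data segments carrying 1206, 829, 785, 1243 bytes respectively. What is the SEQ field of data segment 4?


The SYN occupies sequence number ISN = 37022, so the first data byte is ISN + 1 = 37023.
SEQ of data segment i = (ISN + 1) + sum of payload sizes of segments 1..i-1.
Segment 1: SEQ = 37023, payload = 1206 bytes
Segment 2: SEQ = 38229, payload = 829 bytes
Segment 3: SEQ = 39058, payload = 785 bytes
Segment 4: SEQ = 39843, payload = 1243 bytes
SEQ of segment 4 = 37023 + 1206 + 829 + 785 = 39843

39843


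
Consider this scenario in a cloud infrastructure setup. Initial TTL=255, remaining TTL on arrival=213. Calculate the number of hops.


Given: initial TTL = 255, received TTL = 213
Hops = initial TTL - received TTL
Hops = 255 - 213 = 42

42


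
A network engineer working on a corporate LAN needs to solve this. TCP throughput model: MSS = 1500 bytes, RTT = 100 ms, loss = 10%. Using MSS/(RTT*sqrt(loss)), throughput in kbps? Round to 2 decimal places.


Given: MSS = 1500 bytes, RTT = 100 ms, loss = 10%
RTT in seconds = 100 / 1000 = 0.1
Loss rate = 10% = 0.1
sqrt(loss) = sqrt(0.1) = 0.316227766017
Throughput (bytes/s) = 1500 / (0.1 * 0.316227766017) = 47434.1649
Throughput (kbps) = 47434.1649 * 8 / 1000 = 379.473319 -> 379.47 kbps (2 dp)

379.47


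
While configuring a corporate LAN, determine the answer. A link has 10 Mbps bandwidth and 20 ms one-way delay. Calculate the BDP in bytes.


Given: bandwidth = 10 Mbps, delay = 20 ms
BDP in bits = 10 * 10^6 * 20 / 1000
BDP in bits = 200000
BDP in bytes = 200000 / 8 = 25000

25000


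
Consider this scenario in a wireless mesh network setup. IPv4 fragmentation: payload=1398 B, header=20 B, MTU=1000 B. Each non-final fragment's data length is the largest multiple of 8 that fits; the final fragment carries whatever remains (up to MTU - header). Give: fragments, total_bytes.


Max data per non-final fragment = floor((MTU - header)/8)*8 = floor((1000 - 20)/8)*8 = floor(980/8)*8 = 976 B
Final fragment needs no 8-byte alignment: it can carry up to MTU - header = 980 B
Non-final fragments needed = ceil((payload - 980) / 976) = ceil(418/976) = ceil(0.4283) = 1
Number of fragments = 1 + 1 = 2
Fragment sizes (data): 1 * 976 B + 422 B (last, 422 <= 980 OK)
Total bytes sent = payload + n_frags * header = 1398 + 2*20 = 1398 + 40 = 1438 B

2, 1438


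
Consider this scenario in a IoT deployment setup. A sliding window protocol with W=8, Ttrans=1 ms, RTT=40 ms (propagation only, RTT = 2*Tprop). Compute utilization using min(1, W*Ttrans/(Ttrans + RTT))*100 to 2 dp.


Given: W = 8, Ttrans = 1 ms, RTT = 40 ms (= 2 * Tprop, Tprop = 20 ms)
Cycle time = Ttrans + RTT = 1 + 40 = 41 ms (first packet sent until its ACK returns)
W * Ttrans = 8 * 1 = 8 ms of sending per cycle
W * Ttrans / (Ttrans + RTT) = 8 / 41 = 0.195122
U = min(1, 0.195122) = 0.195122
U% = 19.51%

19.51


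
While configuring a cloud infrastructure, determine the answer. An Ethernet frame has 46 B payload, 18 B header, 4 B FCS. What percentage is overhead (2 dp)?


Given: payload = 46 B, header = 18 B, trailer = 4 B
Overhead bytes = header + trailer = 18 + 4 = 22
Total frame = payload + overhead = 46 + 22 = 68
Overhead % = 22 / 68 * 100 = 32.3529% -> 32.35% (2 dp)

32.35


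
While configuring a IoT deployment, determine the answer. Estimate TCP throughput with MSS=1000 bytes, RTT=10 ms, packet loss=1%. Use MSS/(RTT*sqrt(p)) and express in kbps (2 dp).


Given: MSS = 1000 bytes, RTT = 10 ms, loss = 1%
RTT in seconds = 10 / 1000 = 0.01
Loss rate = 1% = 0.01
sqrt(loss) = sqrt(0.01) = 0.1
Throughput (bytes/s) = 1000 / (0.01 * 0.1) = 1000000.0000
Throughput (kbps) = 1000000.0000 * 8 / 1000 = 8000.000000 -> 8000.00 kbps (2 dp)

8000.00


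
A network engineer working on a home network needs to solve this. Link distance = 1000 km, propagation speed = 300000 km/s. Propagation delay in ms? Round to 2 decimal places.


Given: distance = 1000 km, speed = 300000 km/s
Delay = distance / speed = 1000 / 300000 seconds
Delay in ms = 1000 * 1000 / 300000
Delay = 3.3333 ms
Rounded to 2 dp = 3.33 ms

3.33


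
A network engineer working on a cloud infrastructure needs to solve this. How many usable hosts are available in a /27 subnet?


Given: subnet mask /27
Host bits = 32 - 27 = 5
Total addresses = 2^5 = 32
Usable hosts = 32 - 2 (network + broadcast) = 30

30


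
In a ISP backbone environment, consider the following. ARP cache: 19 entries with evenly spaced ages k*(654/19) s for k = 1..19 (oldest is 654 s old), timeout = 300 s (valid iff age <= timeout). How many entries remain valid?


Ages are k * 654/19 s for k = 1..19 (spacing = 34.4211 s).
Entry k is valid iff k * 654/19 <= 300 iff k <= 19 * 300 / 654 = 8.7156
n_valid = floor(8.7156) = 8
(n_stale = 19 - 8 = 11)

8


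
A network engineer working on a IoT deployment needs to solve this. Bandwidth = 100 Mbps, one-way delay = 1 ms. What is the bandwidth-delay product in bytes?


Given: bandwidth = 100 Mbps, delay = 1 ms
BDP in bits = 100 * 10^6 * 1 / 1000
BDP in bits = 100000
BDP in bytes = 100000 / 8 = 12500

12500


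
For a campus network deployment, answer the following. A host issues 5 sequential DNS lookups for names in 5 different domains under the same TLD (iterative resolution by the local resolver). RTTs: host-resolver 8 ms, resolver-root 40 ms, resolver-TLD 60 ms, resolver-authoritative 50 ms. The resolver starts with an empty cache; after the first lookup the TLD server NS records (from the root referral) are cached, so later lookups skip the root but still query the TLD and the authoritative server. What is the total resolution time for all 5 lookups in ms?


Lookup 1 (cold cache): local + root + TLD + auth = 8 + 40 + 60 + 50 = 158 ms
Lookups 2..5 (TLD NS cached -> skip root; new domain -> still ask TLD and auth): local + TLD + auth = 8 + 60 + 50 = 118 ms each
Remaining 4 lookups: 4 * 118 = 472 ms
Total = 158 + 472 = 630 ms

630


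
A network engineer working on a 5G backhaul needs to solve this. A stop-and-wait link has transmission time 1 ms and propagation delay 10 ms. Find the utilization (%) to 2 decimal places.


Given: Ttrans = 1 ms, Tprop = 10 ms
RTT = 2 * Tprop = 2 * 10 = 20 ms
U = Ttrans / (Ttrans + RTT)
U = 1 / (1 + 20)
U = 1 / 21 = 0.047619
U% = 4.76%

4.76


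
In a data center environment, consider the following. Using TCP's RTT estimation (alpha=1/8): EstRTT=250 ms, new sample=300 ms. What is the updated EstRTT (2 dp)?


Given: EstRTT = 250 ms, SampleRTT = 300 ms, alpha = 1/8
New EstRTT = (1 - alpha) * EstRTT + alpha * SampleRTT
(7/8) * 250 = 218.75
(1/8) * 300 = 37.5
New EstRTT = 218.75 + 37.5 = 256.25 ms -> 256.25 ms (2 dp)

256.25


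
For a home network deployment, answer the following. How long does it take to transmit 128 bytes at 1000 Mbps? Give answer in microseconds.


Given: packet = 128 bytes, bandwidth = 1000 Mbps
Packet in bits = 128 * 8 = 1024 bits
Bandwidth = 1000 * 10^6 = 1000000000 bps
Time = 1024 / 1000000000 seconds
Time in us = 1024 * 10^6 / 1000000000 = 1.024

1.024
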